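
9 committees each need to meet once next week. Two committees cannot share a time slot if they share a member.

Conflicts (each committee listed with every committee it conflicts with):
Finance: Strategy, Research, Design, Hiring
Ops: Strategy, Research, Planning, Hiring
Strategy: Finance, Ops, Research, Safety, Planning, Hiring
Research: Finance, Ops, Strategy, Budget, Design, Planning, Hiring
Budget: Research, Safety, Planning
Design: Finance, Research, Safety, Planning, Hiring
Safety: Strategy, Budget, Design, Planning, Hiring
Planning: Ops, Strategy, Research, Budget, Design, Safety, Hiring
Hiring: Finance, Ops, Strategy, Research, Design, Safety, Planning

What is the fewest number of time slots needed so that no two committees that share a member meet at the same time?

Ops, Strategy, Research, Planning, Hiring pairwise conflict, so at least 5 time slots are needed.
A valid assignment using 5 time slots: Finance=1, Ops=5, Strategy=4, Research=2, Budget=3, Design=4, Safety=2, Planning=1, Hiring=3. Every pair that conflicts lands in different time slots.

5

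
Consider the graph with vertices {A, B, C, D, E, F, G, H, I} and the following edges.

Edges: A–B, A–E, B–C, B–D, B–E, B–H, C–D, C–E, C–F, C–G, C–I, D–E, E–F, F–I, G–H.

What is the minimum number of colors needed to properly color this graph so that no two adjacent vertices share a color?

4

B, C, D, E form a clique, so at least 4 colors are needed.
4 colors suffice: A=1, B=3, C=1, D=4, E=2, F=3, G=2, H=1, I=2. Every edge joins two different colors.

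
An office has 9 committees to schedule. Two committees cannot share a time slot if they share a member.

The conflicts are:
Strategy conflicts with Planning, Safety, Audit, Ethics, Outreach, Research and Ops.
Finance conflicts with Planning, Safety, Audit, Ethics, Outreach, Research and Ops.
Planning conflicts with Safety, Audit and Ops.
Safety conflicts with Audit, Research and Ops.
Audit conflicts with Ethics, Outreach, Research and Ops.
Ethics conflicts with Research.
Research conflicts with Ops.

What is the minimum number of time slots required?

5

Strategy, Planning, Safety, Audit, Ops are mutually in conflict, so at least 5 time slots are needed.
5 time slots suffice: time slot 1 → {Audit}; time slot 2 → {Strategy, Finance}; time slot 3 → {Ethics, Outreach, Ops}; time slot 4 → {Planning, Research}; time slot 5 → {Safety}. No two conflicting committees share a time slot.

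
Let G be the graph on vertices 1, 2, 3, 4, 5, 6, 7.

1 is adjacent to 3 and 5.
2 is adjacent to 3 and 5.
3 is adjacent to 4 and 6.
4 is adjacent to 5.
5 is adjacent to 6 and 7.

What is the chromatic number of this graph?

2

2 and 5 are adjacent, so at least 2 colors are needed.
One proper 2-coloring: 1=blue, 2=blue, 3=red, 4=blue, 5=red, 6=blue, 7=blue. Every edge joins two different colors.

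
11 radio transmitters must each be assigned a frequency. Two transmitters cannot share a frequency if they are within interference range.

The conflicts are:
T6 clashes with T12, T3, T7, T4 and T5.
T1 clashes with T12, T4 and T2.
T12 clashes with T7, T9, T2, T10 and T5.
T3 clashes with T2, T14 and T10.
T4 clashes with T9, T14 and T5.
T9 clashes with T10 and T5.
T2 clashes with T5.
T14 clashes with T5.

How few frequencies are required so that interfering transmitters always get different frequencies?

3

T4, T9, T5 all conflict with each other, so at least 3 frequencies are needed.
3 frequencies suffice: T6=3, T1=2, T12=1, T3=1, T7=2, T4=1, T9=3, T2=3, T14=3, T10=2, T5=2. No two conflicting transmitters share a frequency.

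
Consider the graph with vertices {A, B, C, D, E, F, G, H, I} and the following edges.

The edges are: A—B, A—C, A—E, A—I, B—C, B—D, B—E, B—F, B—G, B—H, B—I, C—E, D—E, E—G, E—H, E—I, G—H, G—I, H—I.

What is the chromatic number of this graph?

5

B, E, G, H, I are pairwise adjacent (a clique of size 5), so at least 5 colors are needed.
5 colors suffice: color red → {B}; color blue → {E, F}; color green → {C, D, I}; color yellow → {A, G}; color purple → {H}. Each edge has distinct colors on its endpoints.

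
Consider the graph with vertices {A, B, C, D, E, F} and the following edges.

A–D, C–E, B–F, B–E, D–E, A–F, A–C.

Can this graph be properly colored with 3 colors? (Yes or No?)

Yes

The chromatic number is 3. The cycle F-B-E-D-A-F has odd length 5, so it cannot be 2-colored; at least 3 colors are needed.
3 colors suffice: A=1, B=2, C=2, D=2, E=1, F=3.
That is already a proper 3-coloring.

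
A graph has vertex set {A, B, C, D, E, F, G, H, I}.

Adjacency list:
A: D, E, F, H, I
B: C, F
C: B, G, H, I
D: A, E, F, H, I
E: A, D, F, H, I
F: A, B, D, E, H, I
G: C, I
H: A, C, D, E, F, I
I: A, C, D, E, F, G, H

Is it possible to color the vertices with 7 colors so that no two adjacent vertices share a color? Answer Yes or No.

The chromatic number is 6. A, D, E, F, H, I are mutually adjacent (a clique of size 6), so at least 6 colors are needed.
One proper 6-coloring: A=6, B=1, C=2, D=4, E=5, F=2, G=3, H=3, I=1.
Since 7 ≥ 6, a proper 7-coloring certainly exists.

Yes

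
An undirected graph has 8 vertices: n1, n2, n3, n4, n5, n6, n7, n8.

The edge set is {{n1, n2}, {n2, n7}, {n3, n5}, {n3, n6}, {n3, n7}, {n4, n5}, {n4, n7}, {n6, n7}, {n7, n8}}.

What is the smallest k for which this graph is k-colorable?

n3, n6, n7 are mutually adjacent, so at least 3 colors are needed.
3 colors suffice: color 1 → {n1, n5, n7}; color 2 → {n2, n3, n4, n8}; color 3 → {n6}. No two adjacent vertices share a color.

3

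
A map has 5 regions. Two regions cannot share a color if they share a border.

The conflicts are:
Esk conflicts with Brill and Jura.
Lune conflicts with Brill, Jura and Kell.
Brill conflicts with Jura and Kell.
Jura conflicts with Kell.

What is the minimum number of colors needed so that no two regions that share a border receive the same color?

4

Lune, Brill, Jura, Kell all conflict with each other, so at least 4 colors are needed.
4 colors suffice: color 1 → {Brill}; color 2 → {Jura}; color 3 → {Esk, Lune}; color 4 → {Kell}. No two conflicting regions share a color.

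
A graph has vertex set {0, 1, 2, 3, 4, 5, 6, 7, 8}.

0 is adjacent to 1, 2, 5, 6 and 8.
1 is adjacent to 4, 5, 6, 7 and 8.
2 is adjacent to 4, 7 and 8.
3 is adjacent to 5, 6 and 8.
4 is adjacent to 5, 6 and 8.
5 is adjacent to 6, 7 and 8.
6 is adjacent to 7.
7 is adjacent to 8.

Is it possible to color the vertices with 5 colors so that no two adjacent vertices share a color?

Yes

The chromatic number is 4. 1, 5, 7, 8 are mutually adjacent (a clique of size 4), so at least 4 colors are needed.
4 colors suffice: color a → {2, 5}; color b → {6, 8}; color c → {1, 3}; color d → {0, 4, 7}.
Since 5 ≥ 4, a proper 5-coloring certainly exists.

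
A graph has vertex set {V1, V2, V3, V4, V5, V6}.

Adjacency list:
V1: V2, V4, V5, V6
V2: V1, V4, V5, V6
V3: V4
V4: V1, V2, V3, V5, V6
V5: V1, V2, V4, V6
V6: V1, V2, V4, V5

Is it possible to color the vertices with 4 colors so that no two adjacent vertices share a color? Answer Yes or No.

V1, V2, V4, V5, V6 are pairwise adjacent (a clique of size 5), so at least 5 colors are needed.
So 4 colors are not enough.

No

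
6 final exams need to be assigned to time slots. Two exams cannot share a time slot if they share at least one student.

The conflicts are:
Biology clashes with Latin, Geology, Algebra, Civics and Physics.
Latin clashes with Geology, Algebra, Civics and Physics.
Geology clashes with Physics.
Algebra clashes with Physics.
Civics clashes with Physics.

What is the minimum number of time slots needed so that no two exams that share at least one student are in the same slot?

4

Biology, Latin, Algebra, Physics all conflict with each other, so at least 4 time slots are needed.
4 time slots suffice: time slot 1 → {Latin}; time slot 2 → {Physics}; time slot 3 → {Biology}; time slot 4 → {Geology, Algebra, Civics}. Every pair that conflicts lands in different time slots.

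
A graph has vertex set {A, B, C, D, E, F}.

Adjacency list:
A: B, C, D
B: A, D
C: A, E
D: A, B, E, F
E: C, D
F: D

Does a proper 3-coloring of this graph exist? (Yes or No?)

Yes

The chromatic number is 3. A, B, D form a triangle, so at least 3 colors are needed.
3 colors suffice: color 1 → {C, D}; color 2 → {A, E, F}; color 3 → {B}.
That is already a proper 3-coloring.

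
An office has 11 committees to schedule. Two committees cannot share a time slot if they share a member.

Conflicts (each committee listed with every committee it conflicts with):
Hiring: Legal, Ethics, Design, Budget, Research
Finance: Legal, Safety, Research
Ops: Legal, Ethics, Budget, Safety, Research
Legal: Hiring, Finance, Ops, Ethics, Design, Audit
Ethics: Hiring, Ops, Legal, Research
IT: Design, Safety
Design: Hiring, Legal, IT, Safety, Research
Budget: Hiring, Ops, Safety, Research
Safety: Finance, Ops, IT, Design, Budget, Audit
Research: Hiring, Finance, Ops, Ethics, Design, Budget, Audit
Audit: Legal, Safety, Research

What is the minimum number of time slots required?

3

Hiring, Budget, Research are mutually in conflict, so at least 3 time slots are needed.
3 time slots suffice: time slot 1 → {Legal, Safety, Research}; time slot 2 → {Hiring, Finance, Ops, IT, Audit}; time slot 3 → {Ethics, Design, Budget}. No two conflicting committees share a time slot.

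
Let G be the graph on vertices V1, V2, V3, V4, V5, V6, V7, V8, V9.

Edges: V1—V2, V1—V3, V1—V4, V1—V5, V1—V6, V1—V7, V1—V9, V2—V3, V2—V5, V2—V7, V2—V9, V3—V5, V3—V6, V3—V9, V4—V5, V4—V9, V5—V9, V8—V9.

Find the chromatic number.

V1, V2, V3, V5, V9 are mutually adjacent (a clique of size 5), so at least 5 colors are needed.
A valid assignment using 5 colors: V1=red, V2=yellow, V3=purple, V4=yellow, V5=green, V6=blue, V7=blue, V8=red, V9=blue. Each edge has distinct colors on its endpoints.

5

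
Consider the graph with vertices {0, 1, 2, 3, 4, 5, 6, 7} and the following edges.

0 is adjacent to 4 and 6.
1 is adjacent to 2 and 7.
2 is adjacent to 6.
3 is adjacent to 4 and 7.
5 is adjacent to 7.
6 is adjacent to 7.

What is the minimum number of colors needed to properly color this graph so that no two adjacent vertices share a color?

3

The cycle 3-7-6-0-4-3 has odd length 5, so it cannot be 2-colored; at least 3 colors are needed.
A valid assignment using 3 colors: 0=green, 1=blue, 2=red, 3=blue, 4=red, 5=blue, 6=blue, 7=red. Every edge joins two different colors.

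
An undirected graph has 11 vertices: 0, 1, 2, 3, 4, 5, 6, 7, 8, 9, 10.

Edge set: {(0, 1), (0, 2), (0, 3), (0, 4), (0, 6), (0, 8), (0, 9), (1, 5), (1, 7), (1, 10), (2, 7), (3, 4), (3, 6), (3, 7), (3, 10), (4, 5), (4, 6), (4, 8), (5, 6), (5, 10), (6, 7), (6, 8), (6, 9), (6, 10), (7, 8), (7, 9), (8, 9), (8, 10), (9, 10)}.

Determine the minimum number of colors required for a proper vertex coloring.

0, 6, 8, 9 form a clique, so at least 4 colors are needed.
One proper 4-coloring: 0=blue, 1=red, 2=red, 3=green, 4=yellow, 5=green, 6=red, 7=blue, 8=green, 9=yellow, 10=blue. Every edge joins two different colors.

4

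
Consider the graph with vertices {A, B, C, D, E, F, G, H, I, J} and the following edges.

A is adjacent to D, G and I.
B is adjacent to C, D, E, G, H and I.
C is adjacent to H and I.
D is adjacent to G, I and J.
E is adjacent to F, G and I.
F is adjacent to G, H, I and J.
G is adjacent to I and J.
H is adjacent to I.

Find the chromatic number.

A, D, G, I are pairwise adjacent (a clique of size 4), so at least 4 colors are needed.
A valid assignment using 4 colors: A=green, B=green, C=yellow, D=yellow, E=yellow, F=green, G=blue, H=blue, I=red, J=red. Every edge joins two different colors.

4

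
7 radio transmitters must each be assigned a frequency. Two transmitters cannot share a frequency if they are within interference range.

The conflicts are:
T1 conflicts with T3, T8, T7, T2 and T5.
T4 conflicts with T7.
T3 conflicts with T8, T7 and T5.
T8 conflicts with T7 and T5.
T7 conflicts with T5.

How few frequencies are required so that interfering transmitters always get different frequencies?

5

T1, T3, T8, T7, T5 pairwise conflict, so at least 5 frequencies are needed.
5 frequencies suffice: frequency 1 → {T1, T4}; frequency 2 → {T7, T2}; frequency 3 → {T5}; frequency 4 → {T8}; frequency 5 → {T3}. Each listed conflict is separated.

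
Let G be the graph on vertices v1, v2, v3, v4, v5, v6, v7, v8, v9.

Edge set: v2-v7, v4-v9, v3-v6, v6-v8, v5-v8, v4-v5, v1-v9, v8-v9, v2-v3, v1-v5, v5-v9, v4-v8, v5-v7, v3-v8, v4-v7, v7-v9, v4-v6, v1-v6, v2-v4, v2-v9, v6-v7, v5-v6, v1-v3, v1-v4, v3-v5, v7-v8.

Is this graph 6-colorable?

Yes

The chromatic number is 5. v4, v5, v7, v8, v9 form a clique, so at least 5 colors are needed.
5 colors suffice: color 1 → {v2, v5}; color 2 → {v3, v4}; color 3 → {v6, v9}; color 4 → {v1, v8}; color 5 → {v7}.
Since 6 ≥ 5, a proper 6-coloring certainly exists.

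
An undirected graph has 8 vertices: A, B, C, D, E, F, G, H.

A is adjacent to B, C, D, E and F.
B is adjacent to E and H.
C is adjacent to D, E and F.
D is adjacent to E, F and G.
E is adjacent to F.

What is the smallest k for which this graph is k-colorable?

A, C, D, E, F are pairwise adjacent (a clique of size 5), so at least 5 colors are needed.
One proper 5-coloring: A=blue, B=green, C=purple, D=green, E=red, F=yellow, G=red, H=red. No two adjacent vertices share a color.

5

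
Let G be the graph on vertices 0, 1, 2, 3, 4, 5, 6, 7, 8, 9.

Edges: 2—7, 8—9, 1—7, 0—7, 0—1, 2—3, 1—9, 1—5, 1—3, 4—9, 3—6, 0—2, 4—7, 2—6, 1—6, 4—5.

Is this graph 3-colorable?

Yes

The chromatic number is 3. 0, 2, 7 are pairwise adjacent, so at least 3 colors are needed.
3 colors suffice: color a → {1, 2, 4, 8}; color b → {5, 6, 7, 9}; color c → {0, 3}.
That is already a proper 3-coloring.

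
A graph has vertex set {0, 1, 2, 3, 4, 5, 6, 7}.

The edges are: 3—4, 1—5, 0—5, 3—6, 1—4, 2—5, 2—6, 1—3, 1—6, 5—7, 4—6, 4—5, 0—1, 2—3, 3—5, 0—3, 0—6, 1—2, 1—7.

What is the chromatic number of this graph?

1, 3, 4, 5 form a clique, so at least 4 colors are needed.
4 colors suffice: color red → {1}; color blue → {5, 6}; color green → {3, 7}; color yellow → {0, 2, 4}. Every edge joins two different colors.

4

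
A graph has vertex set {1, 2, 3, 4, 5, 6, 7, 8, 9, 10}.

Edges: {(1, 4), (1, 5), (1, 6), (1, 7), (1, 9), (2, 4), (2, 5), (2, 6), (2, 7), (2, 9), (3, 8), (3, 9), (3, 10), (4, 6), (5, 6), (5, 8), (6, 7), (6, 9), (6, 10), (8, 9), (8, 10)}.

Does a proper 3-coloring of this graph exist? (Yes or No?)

The chromatic number is 3. 3, 8, 10 form a triangle, so at least 3 colors are needed.
3 colors suffice: color red → {6, 8}; color blue → {1, 2, 3}; color green → {4, 5, 7, 9, 10}.
That is already a proper 3-coloring.

Yes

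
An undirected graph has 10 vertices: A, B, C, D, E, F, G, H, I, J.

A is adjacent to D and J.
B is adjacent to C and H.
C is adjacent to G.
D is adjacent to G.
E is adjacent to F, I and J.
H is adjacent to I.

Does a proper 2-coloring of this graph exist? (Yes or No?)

The cycle B-H-I-E-J-A-D-G-C-B has odd length 9, so it cannot be 2-colored; at least 3 colors are needed.
So 2 colors are not enough.

No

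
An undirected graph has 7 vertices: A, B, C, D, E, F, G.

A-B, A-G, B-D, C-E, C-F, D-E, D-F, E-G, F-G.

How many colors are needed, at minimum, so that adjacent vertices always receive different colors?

3

The cycle D-F-G-A-B-D has odd length 5, so it cannot be 2-colored; at least 3 colors are needed.
One proper 3-coloring: A=3, B=2, C=1, D=1, E=2, F=2, G=1. Each edge has distinct colors on its endpoints.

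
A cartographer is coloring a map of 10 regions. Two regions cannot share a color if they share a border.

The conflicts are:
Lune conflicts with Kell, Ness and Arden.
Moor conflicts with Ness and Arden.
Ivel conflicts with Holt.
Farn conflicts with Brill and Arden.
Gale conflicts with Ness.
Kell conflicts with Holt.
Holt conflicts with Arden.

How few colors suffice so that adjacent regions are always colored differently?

2

Ivel and Holt conflict, so at least 2 colors are needed.
One proper 2-coloring: Lune=2, Moor=2, Ivel=1, Farn=2, Gale=2, Kell=1, Ness=1, Holt=2, Brill=1, Arden=1. No two conflicting regions share a color.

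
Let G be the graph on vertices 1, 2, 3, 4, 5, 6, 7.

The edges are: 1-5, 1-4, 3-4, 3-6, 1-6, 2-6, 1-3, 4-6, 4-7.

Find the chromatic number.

4

1, 3, 4, 6 are pairwise adjacent (a clique of size 4), so at least 4 colors are needed.
One proper 4-coloring: 1=red, 2=red, 3=yellow, 4=blue, 5=blue, 6=green, 7=red. Every edge joins two different colors.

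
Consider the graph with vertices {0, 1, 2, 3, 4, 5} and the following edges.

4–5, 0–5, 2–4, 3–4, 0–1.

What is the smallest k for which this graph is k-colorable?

2

4 and 5 are adjacent, so at least 2 colors are needed.
2 colors suffice: 0=red, 1=blue, 2=blue, 3=blue, 4=red, 5=blue. Every edge joins two different colors.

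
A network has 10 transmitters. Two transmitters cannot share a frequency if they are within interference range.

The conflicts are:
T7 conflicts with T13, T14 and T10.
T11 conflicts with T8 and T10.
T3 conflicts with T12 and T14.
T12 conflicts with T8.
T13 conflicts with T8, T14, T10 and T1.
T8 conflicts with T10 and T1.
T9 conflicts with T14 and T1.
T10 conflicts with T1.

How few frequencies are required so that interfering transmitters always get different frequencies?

4

T13, T8, T10, T1 are mutually in conflict, so at least 4 frequencies are needed.
A valid assignment using 4 frequencies: T7=4, T11=1, T3=1, T12=3, T13=1, T8=2, T9=1, T14=2, T10=3, T1=4. No two conflicting transmitters share a frequency.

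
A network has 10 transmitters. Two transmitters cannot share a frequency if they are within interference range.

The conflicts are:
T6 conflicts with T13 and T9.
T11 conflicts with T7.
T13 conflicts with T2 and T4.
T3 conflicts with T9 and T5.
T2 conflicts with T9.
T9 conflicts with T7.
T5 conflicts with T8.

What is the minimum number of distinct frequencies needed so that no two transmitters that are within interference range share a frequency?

2

T2 and T9 conflict, so at least 2 frequencies are needed.
2 frequencies suffice: frequency 1 → {T11, T13, T9, T5}; frequency 2 → {T6, T3, T2, T4, T8, T7}. No two conflicting transmitters share a frequency.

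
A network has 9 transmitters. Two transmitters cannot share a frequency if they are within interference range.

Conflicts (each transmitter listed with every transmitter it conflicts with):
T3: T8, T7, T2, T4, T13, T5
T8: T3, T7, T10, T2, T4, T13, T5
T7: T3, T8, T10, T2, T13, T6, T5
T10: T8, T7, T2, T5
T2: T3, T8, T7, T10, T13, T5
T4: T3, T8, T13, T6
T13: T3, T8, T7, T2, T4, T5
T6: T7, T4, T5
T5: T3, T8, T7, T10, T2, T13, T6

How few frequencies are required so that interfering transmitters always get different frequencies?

6

T3, T8, T7, T2, T13, T5 are mutually in conflict, so at least 6 frequencies are needed.
6 frequencies suffice: frequency 1 → {T8, T6}; frequency 2 → {T7, T4}; frequency 3 → {T5}; frequency 4 → {T3, T10}; frequency 5 → {T2}; frequency 6 → {T13}. Each listed conflict is separated.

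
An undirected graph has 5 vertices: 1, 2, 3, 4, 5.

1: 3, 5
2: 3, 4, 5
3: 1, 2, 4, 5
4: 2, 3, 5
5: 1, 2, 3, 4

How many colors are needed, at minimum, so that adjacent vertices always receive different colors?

2, 3, 4, 5 form a clique, so at least 4 colors are needed.
A valid assignment using 4 colors: 1=green, 2=green, 3=blue, 4=yellow, 5=red. Each edge has distinct colors on its endpoints.

4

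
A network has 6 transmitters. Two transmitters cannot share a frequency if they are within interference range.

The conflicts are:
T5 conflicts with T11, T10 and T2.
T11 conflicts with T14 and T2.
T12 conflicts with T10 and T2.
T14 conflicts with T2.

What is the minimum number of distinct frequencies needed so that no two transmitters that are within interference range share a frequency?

T5, T11, T2 pairwise conflict, so at least 3 frequencies are needed.
3 frequencies suffice: frequency 1 → {T10, T2}; frequency 2 → {T11, T12}; frequency 3 → {T5, T14}. No two conflicting transmitters share a frequency.

3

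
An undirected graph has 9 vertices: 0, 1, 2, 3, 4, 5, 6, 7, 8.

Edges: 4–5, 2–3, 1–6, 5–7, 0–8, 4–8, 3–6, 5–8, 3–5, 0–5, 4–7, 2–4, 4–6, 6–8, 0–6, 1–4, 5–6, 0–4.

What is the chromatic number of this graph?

0, 4, 5, 6, 8 are mutually adjacent (a clique of size 5), so at least 5 colors are needed.
5 colors suffice: 0=d, 1=c, 2=b, 3=a, 4=a, 5=c, 6=b, 7=b, 8=e. No two adjacent vertices share a color.

5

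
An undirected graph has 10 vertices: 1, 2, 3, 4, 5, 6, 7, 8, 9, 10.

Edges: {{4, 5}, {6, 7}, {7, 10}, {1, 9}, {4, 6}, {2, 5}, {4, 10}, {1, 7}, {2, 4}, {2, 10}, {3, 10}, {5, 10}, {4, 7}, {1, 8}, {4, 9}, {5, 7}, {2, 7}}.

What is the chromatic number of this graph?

2, 4, 5, 7, 10 are mutually adjacent (a clique of size 5), so at least 5 colors are needed.
One proper 5-coloring: 1=a, 2=e, 3=a, 4=a, 5=d, 6=c, 7=b, 8=b, 9=b, 10=c. Each edge has distinct colors on its endpoints.

5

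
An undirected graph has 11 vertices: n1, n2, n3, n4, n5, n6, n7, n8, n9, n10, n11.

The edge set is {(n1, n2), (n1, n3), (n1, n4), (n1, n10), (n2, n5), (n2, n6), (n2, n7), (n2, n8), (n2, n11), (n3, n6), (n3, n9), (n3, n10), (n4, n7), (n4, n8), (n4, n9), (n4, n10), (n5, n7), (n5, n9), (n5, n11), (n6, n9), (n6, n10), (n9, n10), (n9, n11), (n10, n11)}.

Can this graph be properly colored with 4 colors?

Yes

The chromatic number is 4. n3, n6, n9, n10 are mutually adjacent (a clique of size 4), so at least 4 colors are needed.
4 colors suffice: color red → {n2, n10}; color blue → {n1, n7, n8, n9}; color green → {n4, n6, n11}; color yellow → {n3, n5}.
That is already a proper 4-coloring.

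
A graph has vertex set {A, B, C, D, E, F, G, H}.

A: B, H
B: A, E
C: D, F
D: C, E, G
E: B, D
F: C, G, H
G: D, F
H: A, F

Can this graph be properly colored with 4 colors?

Yes

The chromatic number is 3. The cycle B-E-D-C-F-H-A-B has odd length 7, so it cannot be 2-colored; at least 3 colors are needed.
3 colors suffice: color 1 → {A, D, F}; color 2 → {B, C, G, H}; color 3 → {E}.
Since 4 ≥ 3, a proper 4-coloring certainly exists.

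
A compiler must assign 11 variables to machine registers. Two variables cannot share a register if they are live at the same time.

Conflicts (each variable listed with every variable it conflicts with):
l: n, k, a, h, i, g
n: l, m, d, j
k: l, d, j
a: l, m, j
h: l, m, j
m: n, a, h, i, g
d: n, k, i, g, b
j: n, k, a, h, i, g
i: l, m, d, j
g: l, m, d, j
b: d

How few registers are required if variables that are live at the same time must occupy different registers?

2

d and b conflict, so at least 2 registers are needed.
2 registers suffice: register 1 → {l, m, d, j}; register 2 → {n, k, a, h, i, g, b}. Every pair that conflicts lands in different registers.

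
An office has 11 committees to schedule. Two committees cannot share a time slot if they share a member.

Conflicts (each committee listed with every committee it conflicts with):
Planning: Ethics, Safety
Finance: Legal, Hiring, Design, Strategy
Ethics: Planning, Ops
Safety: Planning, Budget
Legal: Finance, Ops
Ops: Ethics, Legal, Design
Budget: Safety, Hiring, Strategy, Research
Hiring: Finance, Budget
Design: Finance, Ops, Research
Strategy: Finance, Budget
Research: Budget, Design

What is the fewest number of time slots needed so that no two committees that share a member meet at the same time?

3

The cycle Design-Finance-Strategy-Budget-Research-Design has odd length 5, so it cannot be 2-colored; at least 3 time slots are needed.
3 time slots suffice: time slot 1 → {Planning, Finance, Ops, Budget}; time slot 2 → {Ethics, Safety, Legal, Hiring, Design, Strategy}; time slot 3 → {Research}. Each listed conflict is separated.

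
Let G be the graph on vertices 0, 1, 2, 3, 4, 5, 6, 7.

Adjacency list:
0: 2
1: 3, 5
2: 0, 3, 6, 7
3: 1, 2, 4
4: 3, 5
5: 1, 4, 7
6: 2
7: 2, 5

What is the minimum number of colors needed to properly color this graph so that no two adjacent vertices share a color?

3

The cycle 1-3-2-7-5-1 has odd length 5, so it cannot be 2-colored; at least 3 colors are needed.
3 colors suffice: color red → {2, 5}; color blue → {0, 3, 6, 7}; color green → {1, 4}. Every edge joins two different colors.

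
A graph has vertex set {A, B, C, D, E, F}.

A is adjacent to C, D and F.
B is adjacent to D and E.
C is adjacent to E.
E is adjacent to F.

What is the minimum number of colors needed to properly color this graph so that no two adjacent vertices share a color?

3

The cycle F-A-D-B-E-F has odd length 5, so it cannot be 2-colored; at least 3 colors are needed.
3 colors suffice: color 1 → {A, E}; color 2 → {C, D, F}; color 3 → {B}. No two adjacent vertices share a color.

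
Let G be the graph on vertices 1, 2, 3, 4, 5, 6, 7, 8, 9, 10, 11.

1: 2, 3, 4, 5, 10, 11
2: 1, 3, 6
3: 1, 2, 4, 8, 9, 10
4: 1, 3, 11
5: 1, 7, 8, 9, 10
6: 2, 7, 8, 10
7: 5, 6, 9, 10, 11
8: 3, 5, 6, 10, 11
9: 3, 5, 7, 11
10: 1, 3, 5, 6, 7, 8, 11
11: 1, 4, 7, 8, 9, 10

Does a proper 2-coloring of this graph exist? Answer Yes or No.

No

7, 9, 11 form a triangle, so at least 3 colors are needed.
So 2 colors are not enough.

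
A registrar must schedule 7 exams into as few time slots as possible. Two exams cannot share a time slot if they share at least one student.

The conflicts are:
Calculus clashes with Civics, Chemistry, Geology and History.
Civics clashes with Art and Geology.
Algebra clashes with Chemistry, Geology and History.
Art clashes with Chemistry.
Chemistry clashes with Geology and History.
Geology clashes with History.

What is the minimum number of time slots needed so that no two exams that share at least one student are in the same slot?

Algebra, Chemistry, Geology, History pairwise conflict, so at least 4 time slots are needed.
A valid assignment using 4 time slots: Calculus=4, Civics=1, Algebra=4, Art=2, Chemistry=1, Geology=2, History=3. Each listed conflict is separated.

4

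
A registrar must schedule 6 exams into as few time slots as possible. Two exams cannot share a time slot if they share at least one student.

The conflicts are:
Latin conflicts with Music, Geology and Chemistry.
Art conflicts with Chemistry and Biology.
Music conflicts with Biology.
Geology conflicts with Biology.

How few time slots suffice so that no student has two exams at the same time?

The cycle Chemistry-Latin-Geology-Biology-Art-Chemistry has odd length 5, so it cannot be 2-colored; at least 3 time slots are needed.
3 time slots suffice: time slot 1 → {Latin, Biology}; time slot 2 → {Music, Geology, Chemistry}; time slot 3 → {Art}. No two conflicting exams share a time slot.

3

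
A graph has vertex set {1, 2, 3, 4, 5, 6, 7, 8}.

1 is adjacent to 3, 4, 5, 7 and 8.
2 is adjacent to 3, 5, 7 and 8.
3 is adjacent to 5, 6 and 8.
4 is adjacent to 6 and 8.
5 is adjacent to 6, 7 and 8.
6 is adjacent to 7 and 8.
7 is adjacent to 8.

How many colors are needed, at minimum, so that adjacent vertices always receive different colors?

2, 5, 7, 8 are pairwise adjacent (a clique of size 4), so at least 4 colors are needed.
4 colors suffice: 1=yellow, 2=yellow, 3=green, 4=blue, 5=blue, 6=yellow, 7=green, 8=red. Each edge has distinct colors on its endpoints.

4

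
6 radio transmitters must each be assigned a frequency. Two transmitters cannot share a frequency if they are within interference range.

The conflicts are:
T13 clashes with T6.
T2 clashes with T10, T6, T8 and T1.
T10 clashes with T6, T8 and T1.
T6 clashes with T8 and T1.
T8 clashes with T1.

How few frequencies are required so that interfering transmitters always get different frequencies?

5

T2, T10, T6, T8, T1 pairwise conflict, so at least 5 frequencies are needed.
A valid assignment using 5 frequencies: T13=2, T2=3, T10=5, T6=1, T8=2, T1=4. Every pair that conflicts lands in different frequencies.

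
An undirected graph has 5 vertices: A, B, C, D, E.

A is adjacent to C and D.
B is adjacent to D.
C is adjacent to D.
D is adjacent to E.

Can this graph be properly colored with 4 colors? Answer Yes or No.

The chromatic number is 3. A, C, D are pairwise adjacent, so at least 3 colors are needed.
One proper 3-coloring: A=2, B=2, C=3, D=1, E=2.
Since 4 ≥ 3, a proper 4-coloring certainly exists.

Yes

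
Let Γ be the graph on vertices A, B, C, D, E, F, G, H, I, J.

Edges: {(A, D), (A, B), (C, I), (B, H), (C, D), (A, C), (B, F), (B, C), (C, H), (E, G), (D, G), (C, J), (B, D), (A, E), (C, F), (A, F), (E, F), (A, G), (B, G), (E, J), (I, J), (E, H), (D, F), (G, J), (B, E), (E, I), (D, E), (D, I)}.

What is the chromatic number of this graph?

A, B, C, D, F are mutually adjacent (a clique of size 5), so at least 5 colors are needed.
A valid assignment using 5 colors: A=4, B=3, C=1, D=2, E=1, F=5, G=5, H=2, I=3, J=2. Each edge has distinct colors on its endpoints.

5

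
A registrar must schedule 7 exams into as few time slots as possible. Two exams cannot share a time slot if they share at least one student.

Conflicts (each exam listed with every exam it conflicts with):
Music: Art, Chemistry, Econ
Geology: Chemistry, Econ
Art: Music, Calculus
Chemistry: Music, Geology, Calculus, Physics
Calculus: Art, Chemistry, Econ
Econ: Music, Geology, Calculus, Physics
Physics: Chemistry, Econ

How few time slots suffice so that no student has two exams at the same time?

2

Art and Calculus conflict, so at least 2 time slots are needed.
2 time slots suffice: time slot 1 → {Art, Chemistry, Econ}; time slot 2 → {Music, Geology, Calculus, Physics}. Each listed conflict is separated.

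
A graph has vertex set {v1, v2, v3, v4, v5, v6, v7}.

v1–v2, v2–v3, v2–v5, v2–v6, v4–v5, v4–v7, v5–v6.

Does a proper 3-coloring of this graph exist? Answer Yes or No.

Yes

The chromatic number is 3. v2, v5, v6 are pairwise adjacent, so at least 3 colors are needed.
3 colors suffice: color red → {v2, v4}; color blue → {v1, v3, v5, v7}; color green → {v6}.
That is already a proper 3-coloring.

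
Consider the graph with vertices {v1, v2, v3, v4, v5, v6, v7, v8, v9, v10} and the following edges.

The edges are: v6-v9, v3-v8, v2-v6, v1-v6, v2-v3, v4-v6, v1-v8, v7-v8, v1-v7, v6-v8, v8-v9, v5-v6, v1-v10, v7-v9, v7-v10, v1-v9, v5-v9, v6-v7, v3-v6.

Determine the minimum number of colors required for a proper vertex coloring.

5

v1, v6, v7, v8, v9 are pairwise adjacent (a clique of size 5), so at least 5 colors are needed.
5 colors suffice: v1=4, v2=2, v3=3, v4=2, v5=2, v6=1, v7=5, v8=2, v9=3, v10=1. No two adjacent vertices share a color.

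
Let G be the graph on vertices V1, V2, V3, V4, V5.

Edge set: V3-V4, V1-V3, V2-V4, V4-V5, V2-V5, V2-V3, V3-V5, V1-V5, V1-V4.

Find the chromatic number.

V2, V3, V4, V5 form a clique, so at least 4 colors are needed.
4 colors suffice: color red → {V5}; color blue → {V3}; color green → {V4}; color yellow → {V1, V2}. No two adjacent vertices share a color.

4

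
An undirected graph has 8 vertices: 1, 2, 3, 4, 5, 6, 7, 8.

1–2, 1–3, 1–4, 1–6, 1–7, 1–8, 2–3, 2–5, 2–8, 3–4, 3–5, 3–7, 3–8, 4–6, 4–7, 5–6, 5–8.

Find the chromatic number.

1, 3, 4, 7 form a clique, so at least 4 colors are needed.
A valid assignment using 4 colors: 1=blue, 2=green, 3=red, 4=green, 5=blue, 6=red, 7=yellow, 8=yellow. Every edge joins two different colors.

4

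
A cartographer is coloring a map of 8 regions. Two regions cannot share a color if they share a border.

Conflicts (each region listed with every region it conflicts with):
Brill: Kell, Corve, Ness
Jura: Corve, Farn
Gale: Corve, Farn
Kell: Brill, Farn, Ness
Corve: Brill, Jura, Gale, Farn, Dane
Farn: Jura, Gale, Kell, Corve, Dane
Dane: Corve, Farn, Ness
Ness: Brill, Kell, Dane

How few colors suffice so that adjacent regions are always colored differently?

Brill, Kell, Ness are mutually in conflict, so at least 3 colors are needed.
3 colors suffice: Brill=2, Jura=3, Gale=3, Kell=3, Corve=1, Farn=2, Dane=3, Ness=1. No two conflicting regions share a color.

3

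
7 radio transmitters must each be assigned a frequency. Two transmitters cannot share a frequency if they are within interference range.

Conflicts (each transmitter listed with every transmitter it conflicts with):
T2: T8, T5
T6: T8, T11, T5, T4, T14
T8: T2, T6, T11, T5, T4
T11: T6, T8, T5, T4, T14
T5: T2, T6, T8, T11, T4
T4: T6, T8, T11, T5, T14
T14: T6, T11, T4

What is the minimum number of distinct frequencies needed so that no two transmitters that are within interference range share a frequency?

T6, T8, T11, T5, T4 pairwise conflict, so at least 5 frequencies are needed.
5 frequencies suffice: frequency 1 → {T5, T14}; frequency 2 → {T8}; frequency 3 → {T2, T11}; frequency 4 → {T6}; frequency 5 → {T4}. Each listed conflict is separated.

5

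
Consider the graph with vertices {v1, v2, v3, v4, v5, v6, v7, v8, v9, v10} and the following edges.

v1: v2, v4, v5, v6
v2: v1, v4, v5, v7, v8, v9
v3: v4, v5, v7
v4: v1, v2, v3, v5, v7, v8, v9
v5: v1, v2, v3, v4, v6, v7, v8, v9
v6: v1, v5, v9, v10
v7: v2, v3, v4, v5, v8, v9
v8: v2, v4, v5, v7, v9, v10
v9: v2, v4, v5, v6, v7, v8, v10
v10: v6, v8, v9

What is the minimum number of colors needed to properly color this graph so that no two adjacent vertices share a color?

v2, v4, v5, v7, v8, v9 form a clique, so at least 6 colors are needed.
6 colors suffice: color 1 → {v5, v10}; color 2 → {v4, v6}; color 3 → {v1, v3, v9}; color 4 → {v2}; color 5 → {v7}; color 6 → {v8}. Each edge has distinct colors on its endpoints.

6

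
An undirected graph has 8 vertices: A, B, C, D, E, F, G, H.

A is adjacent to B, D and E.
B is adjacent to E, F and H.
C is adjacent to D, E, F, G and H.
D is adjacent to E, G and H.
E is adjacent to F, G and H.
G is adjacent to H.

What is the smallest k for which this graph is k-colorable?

C, D, E, G, H are mutually adjacent (a clique of size 5), so at least 5 colors are needed.
5 colors suffice: A=3, B=2, C=2, D=4, E=1, F=3, G=5, H=3. Every edge joins two different colors.

5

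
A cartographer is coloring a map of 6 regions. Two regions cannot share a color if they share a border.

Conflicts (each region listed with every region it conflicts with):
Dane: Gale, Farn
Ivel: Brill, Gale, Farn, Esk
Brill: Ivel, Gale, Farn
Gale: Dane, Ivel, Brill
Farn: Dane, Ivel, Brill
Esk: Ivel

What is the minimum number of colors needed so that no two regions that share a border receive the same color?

Ivel, Brill, Farn all conflict with each other, so at least 3 colors are needed.
3 colors suffice: Dane=1, Ivel=1, Brill=3, Gale=2, Farn=2, Esk=2. Every pair that conflicts lands in different colors.

3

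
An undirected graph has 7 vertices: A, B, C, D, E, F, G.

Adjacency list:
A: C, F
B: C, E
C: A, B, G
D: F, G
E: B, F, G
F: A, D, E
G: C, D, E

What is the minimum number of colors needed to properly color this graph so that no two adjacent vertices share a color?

3

The cycle F-E-B-C-A-F has odd length 5, so it cannot be 2-colored; at least 3 colors are needed.
3 colors suffice: A=3, B=1, C=2, D=2, E=2, F=1, G=1. Each edge has distinct colors on its endpoints.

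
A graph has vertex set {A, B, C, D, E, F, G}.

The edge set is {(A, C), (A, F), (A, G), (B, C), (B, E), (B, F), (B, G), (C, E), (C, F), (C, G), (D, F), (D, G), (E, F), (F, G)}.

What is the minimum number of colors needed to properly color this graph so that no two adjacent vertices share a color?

4

B, C, F, G are pairwise adjacent (a clique of size 4), so at least 4 colors are needed.
4 colors suffice: A=4, B=4, C=3, D=3, E=2, F=1, G=2. Every edge joins two different colors.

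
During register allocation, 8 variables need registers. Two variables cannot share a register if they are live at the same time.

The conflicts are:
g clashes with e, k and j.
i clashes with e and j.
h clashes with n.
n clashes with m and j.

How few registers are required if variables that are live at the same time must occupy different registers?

n and j conflict, so at least 2 registers are needed.
A valid assignment using 2 registers: g=2, i=2, e=1, k=1, h=1, n=2, m=1, j=1. Every pair that conflicts lands in different registers.

2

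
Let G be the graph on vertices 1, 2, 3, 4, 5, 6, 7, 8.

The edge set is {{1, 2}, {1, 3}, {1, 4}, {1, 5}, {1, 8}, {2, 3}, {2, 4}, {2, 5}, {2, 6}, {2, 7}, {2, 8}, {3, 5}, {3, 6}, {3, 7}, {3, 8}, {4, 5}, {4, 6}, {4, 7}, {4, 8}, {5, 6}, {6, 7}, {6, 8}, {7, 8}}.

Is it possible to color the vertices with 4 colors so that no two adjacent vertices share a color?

2, 3, 6, 7, 8 are pairwise adjacent (a clique of size 5), so at least 5 colors are needed.
So 4 colors are not enough.

No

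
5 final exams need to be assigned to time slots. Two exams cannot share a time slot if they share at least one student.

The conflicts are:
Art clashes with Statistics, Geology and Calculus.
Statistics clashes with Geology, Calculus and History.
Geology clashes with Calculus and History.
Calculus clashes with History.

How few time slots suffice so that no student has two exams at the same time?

4

Art, Statistics, Geology, Calculus pairwise conflict, so at least 4 time slots are needed.
4 time slots suffice: time slot 1 → {Calculus}; time slot 2 → {Geology}; time slot 3 → {Statistics}; time slot 4 → {Art, History}. Every pair that conflicts lands in different time slots.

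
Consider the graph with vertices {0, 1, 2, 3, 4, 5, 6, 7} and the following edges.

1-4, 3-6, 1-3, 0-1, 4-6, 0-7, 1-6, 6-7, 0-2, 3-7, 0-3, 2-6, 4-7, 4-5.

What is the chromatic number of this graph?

1, 4, 6 are mutually adjacent, so at least 3 colors are needed.
One proper 3-coloring: 0=a, 1=b, 2=b, 3=c, 4=c, 5=a, 6=a, 7=b. Each edge has distinct colors on its endpoints.

3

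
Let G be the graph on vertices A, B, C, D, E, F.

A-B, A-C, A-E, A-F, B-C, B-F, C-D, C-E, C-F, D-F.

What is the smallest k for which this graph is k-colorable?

A, B, C, F form a clique, so at least 4 colors are needed.
4 colors suffice: color 1 → {C}; color 2 → {E, F}; color 3 → {A, D}; color 4 → {B}. Each edge has distinct colors on its endpoints.

4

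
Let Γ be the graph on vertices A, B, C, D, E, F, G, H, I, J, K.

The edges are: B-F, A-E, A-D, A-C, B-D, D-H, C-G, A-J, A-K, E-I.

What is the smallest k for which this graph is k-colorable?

A and J are adjacent, so at least 2 colors are needed.
2 colors suffice: color 1 → {A, B, G, H, I}; color 2 → {C, D, E, F, J, K}. Every edge joins two different colors.

2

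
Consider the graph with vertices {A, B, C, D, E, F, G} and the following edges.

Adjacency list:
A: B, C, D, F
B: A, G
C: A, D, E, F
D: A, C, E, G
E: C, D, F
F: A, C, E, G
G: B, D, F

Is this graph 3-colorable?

Yes

The chromatic number is 3. C, D, E are pairwise adjacent, so at least 3 colors are needed.
A valid assignment using 3 colors: A=3, B=2, C=1, D=2, E=3, F=2, G=1.
That is already a proper 3-coloring.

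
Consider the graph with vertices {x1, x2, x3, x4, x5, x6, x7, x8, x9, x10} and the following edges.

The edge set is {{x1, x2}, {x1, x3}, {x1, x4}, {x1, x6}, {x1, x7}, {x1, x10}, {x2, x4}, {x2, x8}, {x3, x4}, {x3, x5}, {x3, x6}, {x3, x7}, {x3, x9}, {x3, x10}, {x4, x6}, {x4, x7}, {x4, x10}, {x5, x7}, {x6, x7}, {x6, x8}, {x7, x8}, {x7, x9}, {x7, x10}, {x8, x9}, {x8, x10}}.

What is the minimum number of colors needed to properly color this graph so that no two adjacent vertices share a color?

5

x1, x3, x4, x6, x7 form a clique, so at least 5 colors are needed.
5 colors suffice: x1=3, x2=1, x3=2, x4=4, x5=3, x6=5, x7=1, x8=2, x9=3, x10=5. Every edge joins two different colors.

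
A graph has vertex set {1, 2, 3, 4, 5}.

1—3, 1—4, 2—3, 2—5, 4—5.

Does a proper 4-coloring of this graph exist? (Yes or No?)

Yes

The chromatic number is 3. The cycle 3-1-4-5-2-3 has odd length 5, so it cannot be 2-colored; at least 3 colors are needed.
One proper 3-coloring: 1=b, 2=b, 3=a, 4=a, 5=c.
Since 4 ≥ 3, a proper 4-coloring certainly exists.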